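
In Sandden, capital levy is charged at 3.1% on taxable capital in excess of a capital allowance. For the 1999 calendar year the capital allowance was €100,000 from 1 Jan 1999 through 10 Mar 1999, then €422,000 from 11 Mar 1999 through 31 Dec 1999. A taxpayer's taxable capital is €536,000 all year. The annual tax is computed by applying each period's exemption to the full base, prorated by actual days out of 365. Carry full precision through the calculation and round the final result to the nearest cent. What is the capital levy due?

€5,421.01

1 Jan – 10 Mar 1999: 69 days, exemption €100,000 → (€536,000 − €100,000) × 3.1% × 69/365 = €2,555.0795
11 Mar – 31 Dec 1999: 296 days, exemption €422,000 → (€536,000 − €422,000) × 3.1% × 296/365 = €2,865.9288
Total = €5,421.0082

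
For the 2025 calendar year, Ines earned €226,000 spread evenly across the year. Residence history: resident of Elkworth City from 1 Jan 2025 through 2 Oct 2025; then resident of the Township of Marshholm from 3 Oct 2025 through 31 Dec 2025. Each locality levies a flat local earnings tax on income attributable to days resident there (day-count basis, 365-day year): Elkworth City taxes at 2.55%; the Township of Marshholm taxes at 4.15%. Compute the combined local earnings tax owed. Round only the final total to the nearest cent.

Elkworth City, 1 Jan – 2 Oct 2025: 275 days → €226,000 × 2.55% × 275/365 = €4,341.9863
The Township of Marshholm, 3 Oct – 31 Dec 2025: 90 days → €226,000 × 4.15% × 90/365 = €2,312.6301
Total = €6,654.6164

€6,654.62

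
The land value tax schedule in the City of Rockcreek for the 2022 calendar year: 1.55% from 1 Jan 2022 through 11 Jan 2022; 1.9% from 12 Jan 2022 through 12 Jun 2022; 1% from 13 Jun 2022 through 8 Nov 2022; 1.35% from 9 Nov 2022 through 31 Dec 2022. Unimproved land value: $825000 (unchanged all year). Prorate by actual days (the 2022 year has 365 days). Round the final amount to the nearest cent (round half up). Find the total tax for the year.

$11898.08

1 Jan – 11 Jan 2022: 11 days at 1.55% → $825000 × 1.55% × 11/365 = $385.3767
12 Jan – 12 Jun 2022: 152 days at 1.9% → $825000 × 1.9% × 152/365 = $6527.6712
13 Jun – 8 Nov 2022: 149 days at 1% → $825000 × 1% × 149/365 = $3367.8082
9 Nov – 31 Dec 2022: 53 days at 1.35% → $825000 × 1.35% × 53/365 = $1617.2260
Total = $11898.0822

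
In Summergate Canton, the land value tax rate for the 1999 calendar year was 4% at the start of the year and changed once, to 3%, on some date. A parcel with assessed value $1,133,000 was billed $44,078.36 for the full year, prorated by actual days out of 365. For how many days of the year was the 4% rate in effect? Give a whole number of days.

Let d = days at the first rate; then 365 − d days at the second rate.
$1,133,000 × [4%·d + 3%·(365−d)] / 365 = $44,078.36
Solving gives d = 325, so the new rate took effect on 22 November 1999.

325 days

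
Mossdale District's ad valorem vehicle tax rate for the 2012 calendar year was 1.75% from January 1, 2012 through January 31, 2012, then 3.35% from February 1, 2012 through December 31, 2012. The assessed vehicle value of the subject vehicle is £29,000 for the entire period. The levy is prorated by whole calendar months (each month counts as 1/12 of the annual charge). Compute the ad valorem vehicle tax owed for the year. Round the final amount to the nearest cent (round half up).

£932.83

January 1 – January 31, 2012: 1 month at 1.75% → £29,000 × 1.75% × 1/12 = £42.2917
February 1 – December 31, 2012: 11 months at 3.35% → £29,000 × 3.35% × 11/12 = £890.5417
Total = £932.8333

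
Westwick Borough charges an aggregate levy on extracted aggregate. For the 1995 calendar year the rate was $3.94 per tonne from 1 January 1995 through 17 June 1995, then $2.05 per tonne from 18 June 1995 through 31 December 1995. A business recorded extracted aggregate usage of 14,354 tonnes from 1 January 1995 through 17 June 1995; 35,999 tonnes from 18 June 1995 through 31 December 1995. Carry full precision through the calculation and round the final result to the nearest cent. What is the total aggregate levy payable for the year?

1 January – 17 June 1995: 14,354 tonnes at $3.94/tonne → $56,554.76
18 June – 31 December 1995: 35,999 tonnes at $2.05/tonne → $73,797.95

$130,352.71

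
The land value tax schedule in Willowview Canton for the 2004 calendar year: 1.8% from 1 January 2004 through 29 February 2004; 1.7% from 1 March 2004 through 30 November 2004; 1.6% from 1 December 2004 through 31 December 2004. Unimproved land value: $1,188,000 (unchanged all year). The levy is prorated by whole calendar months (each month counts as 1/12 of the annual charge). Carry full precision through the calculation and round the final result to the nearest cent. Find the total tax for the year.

$20,295.00

1 January – 29 February 2004: 2 months at 1.8% → $1,188,000 × 1.8% × 2/12 = $3,564.0000
1 March – 30 November 2004: 9 months at 1.7% → $1,188,000 × 1.7% × 9/12 = $15,147.0000
1 December – 31 December 2004: 1 month at 1.6% → $1,188,000 × 1.6% × 1/12 = $1,584.0000
Total = $20,295.0000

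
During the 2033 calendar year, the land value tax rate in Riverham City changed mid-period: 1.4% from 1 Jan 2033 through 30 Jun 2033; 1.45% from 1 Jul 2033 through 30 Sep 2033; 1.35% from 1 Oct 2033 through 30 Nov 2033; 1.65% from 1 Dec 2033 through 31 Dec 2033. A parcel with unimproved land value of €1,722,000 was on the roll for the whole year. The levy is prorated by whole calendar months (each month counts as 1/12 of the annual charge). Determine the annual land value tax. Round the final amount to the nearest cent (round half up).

€24,538.50

1 Jan – 30 Jun 2033: 6 months at 1.4% → €1,722,000 × 1.4% × 6/12 = €12,054.0000
1 Jul – 30 Sep 2033: 3 months at 1.45% → €1,722,000 × 1.45% × 3/12 = €6,242.2500
1 Oct – 30 Nov 2033: 2 months at 1.35% → €1,722,000 × 1.35% × 2/12 = €3,874.5000
1 Dec – 31 Dec 2033: 1 month at 1.65% → €1,722,000 × 1.65% × 1/12 = €2,367.7500
Total = €24,538.5000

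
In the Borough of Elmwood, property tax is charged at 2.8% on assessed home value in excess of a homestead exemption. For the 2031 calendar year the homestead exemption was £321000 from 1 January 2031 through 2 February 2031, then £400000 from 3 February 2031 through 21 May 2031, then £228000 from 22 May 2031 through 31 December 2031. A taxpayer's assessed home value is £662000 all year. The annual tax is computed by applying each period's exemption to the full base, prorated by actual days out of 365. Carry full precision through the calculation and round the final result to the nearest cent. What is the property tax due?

1 January – 2 February 2031: 33 days, exemption £321000 → (£662000 − £321000) × 2.8% × 33/365 = £863.2438
3 February – 21 May 2031: 108 days, exemption £400000 → (£662000 − £400000) × 2.8% × 108/365 = £2170.6521
22 May – 31 December 2031: 224 days, exemption £228000 → (£662000 − £228000) × 2.8% × 224/365 = £7457.6658
Total = £10491.5616

£10491.56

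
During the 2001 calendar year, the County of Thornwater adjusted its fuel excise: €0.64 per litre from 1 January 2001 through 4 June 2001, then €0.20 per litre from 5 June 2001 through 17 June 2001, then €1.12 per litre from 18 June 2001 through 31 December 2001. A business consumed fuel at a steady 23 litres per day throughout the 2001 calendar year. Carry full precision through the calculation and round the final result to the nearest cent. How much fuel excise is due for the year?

1 January – 4 June 2001: 155 days × 23 litres/day = 3,565 litres at €0.64/litre → €2281.60
5 June – 17 June 2001: 13 days × 23 litres/day = 299 litres at €0.20/litre → €59.80
18 June – 31 December 2001: 197 days × 23 litres/day = 4,531 litres at €1.12/litre → €5074.72

€7416.12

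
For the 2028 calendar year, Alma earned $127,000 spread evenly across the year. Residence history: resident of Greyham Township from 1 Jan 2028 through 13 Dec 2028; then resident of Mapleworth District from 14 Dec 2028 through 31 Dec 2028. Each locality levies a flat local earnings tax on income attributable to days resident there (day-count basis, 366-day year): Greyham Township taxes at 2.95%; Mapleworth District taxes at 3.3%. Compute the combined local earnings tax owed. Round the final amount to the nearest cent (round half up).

$3,768.36

Greyham Township, 1 Jan – 13 Dec 2028: 348 days → $127,000 × 2.95% × 348/366 = $3,562.2459
Mapleworth District, 14 Dec – 31 Dec 2028: 18 days → $127,000 × 3.3% × 18/366 = $206.1148
Total = $3,768.3607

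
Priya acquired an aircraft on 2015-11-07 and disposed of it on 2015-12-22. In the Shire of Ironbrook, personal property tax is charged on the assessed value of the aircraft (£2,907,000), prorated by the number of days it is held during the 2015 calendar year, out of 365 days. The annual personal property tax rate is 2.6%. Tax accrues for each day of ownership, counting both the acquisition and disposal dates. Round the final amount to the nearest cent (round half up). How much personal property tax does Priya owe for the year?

£9,525.40

Days held (2015-11-07 to 2015-12-22): 46 out of 365
Tax = £2,907,000 × 2.6% × 46/365 = £9,525.4027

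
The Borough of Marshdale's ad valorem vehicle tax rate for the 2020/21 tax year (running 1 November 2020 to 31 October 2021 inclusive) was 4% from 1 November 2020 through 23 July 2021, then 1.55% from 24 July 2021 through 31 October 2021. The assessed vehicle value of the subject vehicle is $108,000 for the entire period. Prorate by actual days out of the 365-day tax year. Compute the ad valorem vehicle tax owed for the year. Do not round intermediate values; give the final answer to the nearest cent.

$3,595.07

1 November 2020 – 23 July 2021: 265 days at 4% → $108,000 × 4% × 265/365 = $3,136.4384
24 July – 31 October 2021: 100 days at 1.55% → $108,000 × 1.55% × 100/365 = $458.6301
Total = $3,595.0685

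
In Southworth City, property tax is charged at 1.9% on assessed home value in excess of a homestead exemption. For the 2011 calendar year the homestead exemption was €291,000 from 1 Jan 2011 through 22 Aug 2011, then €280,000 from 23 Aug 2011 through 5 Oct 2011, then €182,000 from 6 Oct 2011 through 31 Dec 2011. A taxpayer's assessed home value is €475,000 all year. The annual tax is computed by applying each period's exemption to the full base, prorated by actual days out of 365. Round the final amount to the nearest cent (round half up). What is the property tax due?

1 Jan – 22 Aug 2011: 234 days, exemption €291,000 → (€475,000 − €291,000) × 1.9% × 234/365 = €2,241.2712
23 Aug – 5 Oct 2011: 44 days, exemption €280,000 → (€475,000 − €280,000) × 1.9% × 44/365 = €446.6301
6 Oct – 31 Dec 2011: 87 days, exemption €182,000 → (€475,000 − €182,000) × 1.9% × 87/365 = €1,326.9288
Total = €4,014.8301

€4,014.83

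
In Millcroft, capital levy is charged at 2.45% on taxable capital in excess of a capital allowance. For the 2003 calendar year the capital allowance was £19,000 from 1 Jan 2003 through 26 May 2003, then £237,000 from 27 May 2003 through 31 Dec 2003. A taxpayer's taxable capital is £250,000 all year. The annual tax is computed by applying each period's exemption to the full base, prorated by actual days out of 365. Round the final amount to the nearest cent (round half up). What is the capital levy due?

1 Jan – 26 May 2003: 146 days, exemption £19,000 → (£250,000 − £19,000) × 2.45% × 146/365 = £2,263.8000
27 May – 31 Dec 2003: 219 days, exemption £237,000 → (£250,000 − £237,000) × 2.45% × 219/365 = £191.1000
Total = £2,454.9000

£2,454.90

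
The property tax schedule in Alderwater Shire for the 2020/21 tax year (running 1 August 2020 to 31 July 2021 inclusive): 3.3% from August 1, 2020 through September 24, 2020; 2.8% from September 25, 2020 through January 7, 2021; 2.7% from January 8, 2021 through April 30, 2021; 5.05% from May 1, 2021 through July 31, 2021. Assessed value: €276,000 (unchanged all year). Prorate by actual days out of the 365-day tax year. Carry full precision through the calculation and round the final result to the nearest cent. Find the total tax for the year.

€9,415.76

August 1 – September 24, 2020: 55 days at 3.3% → €276,000 × 3.3% × 55/365 = €1,372.4384
September 25, 2020 – January 7, 2021: 105 days at 2.8% → €276,000 × 2.8% × 105/365 = €2,223.1233
January 8 – April 30, 2021: 113 days at 2.7% → €276,000 × 2.7% × 113/365 = €2,307.0575
May 1 – July 31, 2021: 92 days at 5.05% → €276,000 × 5.05% × 92/365 = €3,513.1397
Total = €9,415.7589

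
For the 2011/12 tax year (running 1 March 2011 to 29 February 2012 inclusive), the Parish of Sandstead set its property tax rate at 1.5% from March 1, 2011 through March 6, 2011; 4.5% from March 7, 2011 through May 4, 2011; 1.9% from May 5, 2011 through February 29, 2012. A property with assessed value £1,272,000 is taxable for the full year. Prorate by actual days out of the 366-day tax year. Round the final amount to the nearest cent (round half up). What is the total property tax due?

March 1 – March 6, 2011: 6 days at 1.5% → £1,272,000 × 1.5% × 6/366 = £312.7869
March 7 – May 4, 2011: 59 days at 4.5% → £1,272,000 × 4.5% × 59/366 = £9,227.2131
May 5, 2011 – February 29, 2012: 301 days at 1.9% → £1,272,000 × 1.9% × 301/366 = £19,875.8689
Total = £29,415.8689

£29,415.87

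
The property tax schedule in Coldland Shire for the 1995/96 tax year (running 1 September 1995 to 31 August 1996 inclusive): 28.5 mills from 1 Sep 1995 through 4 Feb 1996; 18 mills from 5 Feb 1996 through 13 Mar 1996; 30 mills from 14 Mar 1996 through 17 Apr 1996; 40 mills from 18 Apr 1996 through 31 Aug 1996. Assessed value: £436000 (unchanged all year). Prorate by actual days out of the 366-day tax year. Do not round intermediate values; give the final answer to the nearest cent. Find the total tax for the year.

£13876.36

1 Sep 1995 – 4 Feb 1996: 157 days at 28.5 mills → £436000 × 2.85% × 157/366 = £5330.2787
5 Feb – 13 Mar 1996: 38 days at 18 mills → £436000 × 1.8% × 38/366 = £814.8197
14 Mar – 17 Apr 1996: 35 days at 30 mills → £436000 × 3% × 35/366 = £1250.8197
18 Apr – 31 Aug 1996: 136 days at 40 mills → £436000 × 4% × 136/366 = £6480.4372
Total = £13876.3552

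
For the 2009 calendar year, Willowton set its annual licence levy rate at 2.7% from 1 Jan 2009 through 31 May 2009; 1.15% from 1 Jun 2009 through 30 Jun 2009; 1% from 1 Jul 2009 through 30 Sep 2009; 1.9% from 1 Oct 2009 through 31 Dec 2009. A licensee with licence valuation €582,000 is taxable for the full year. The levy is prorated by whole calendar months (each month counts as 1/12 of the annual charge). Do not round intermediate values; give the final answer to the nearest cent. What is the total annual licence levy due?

€11,324.75

1 Jan – 31 May 2009: 5 months at 2.7% → €582,000 × 2.7% × 5/12 = €6,547.5000
1 Jun – 30 Jun 2009: 1 month at 1.15% → €582,000 × 1.15% × 1/12 = €557.7500
1 Jul – 30 Sep 2009: 3 months at 1% → €582,000 × 1% × 3/12 = €1,455.0000
1 Oct – 31 Dec 2009: 3 months at 1.9% → €582,000 × 1.9% × 3/12 = €2,764.5000
Total = €11,324.7500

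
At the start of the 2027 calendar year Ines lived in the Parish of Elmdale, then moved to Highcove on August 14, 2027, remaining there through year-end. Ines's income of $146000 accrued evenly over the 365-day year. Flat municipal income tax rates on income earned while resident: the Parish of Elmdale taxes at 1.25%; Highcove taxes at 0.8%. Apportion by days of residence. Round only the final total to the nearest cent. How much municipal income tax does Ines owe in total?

$1573.00

The Parish of Elmdale, January 1 – August 13, 2027: 225 days → $146000 × 1.25% × 225/365 = $1125.0000
Highcove, August 14 – December 31, 2027: 140 days → $146000 × 0.8% × 140/365 = $448.0000
Total = $1573.0000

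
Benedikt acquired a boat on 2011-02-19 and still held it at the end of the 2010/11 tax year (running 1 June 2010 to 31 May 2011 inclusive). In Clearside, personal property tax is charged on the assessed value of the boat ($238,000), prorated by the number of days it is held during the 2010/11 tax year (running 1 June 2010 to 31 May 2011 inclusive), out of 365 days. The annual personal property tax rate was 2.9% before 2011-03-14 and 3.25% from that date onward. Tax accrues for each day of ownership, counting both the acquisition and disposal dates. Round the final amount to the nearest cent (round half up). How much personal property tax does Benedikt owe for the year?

2011-02-19 to 2011-03-13: 23 days at 2.9% → $238,000 × 2.9% × 23/365 = $434.9205
2011-03-14 to 2011-05-31: 79 days at 3.25% → $238,000 × 3.25% × 79/365 = $1,674.1507
Total = $2,109.0712

$2,109.07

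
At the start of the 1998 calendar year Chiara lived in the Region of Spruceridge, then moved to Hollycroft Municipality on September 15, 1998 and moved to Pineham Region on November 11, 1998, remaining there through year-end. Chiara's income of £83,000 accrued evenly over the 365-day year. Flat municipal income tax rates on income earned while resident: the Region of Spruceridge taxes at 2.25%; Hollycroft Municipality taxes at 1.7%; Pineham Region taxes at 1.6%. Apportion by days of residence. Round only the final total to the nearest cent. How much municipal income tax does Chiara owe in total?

The Region of Spruceridge, January 1 – September 14, 1998: 257 days → £83,000 × 2.25% × 257/365 = £1,314.9247
Hollycroft Municipality, September 15 – November 10, 1998: 57 days → £83,000 × 1.7% × 57/365 = £220.3479
Pineham Region, November 11 – December 31, 1998: 51 days → £83,000 × 1.6% × 51/365 = £185.5562
Total = £1,720.8288

£1,720.83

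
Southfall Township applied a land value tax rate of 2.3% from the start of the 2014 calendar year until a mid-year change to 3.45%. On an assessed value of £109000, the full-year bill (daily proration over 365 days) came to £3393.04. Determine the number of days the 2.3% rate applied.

Let d = days at the first rate; then 365 − d days at the second rate.
£109000 × [2.3%·d + 3.45%·(365−d)] / 365 = £3393.04
Solving gives d = 107, so the new rate took effect on April 18, 2014.

107 days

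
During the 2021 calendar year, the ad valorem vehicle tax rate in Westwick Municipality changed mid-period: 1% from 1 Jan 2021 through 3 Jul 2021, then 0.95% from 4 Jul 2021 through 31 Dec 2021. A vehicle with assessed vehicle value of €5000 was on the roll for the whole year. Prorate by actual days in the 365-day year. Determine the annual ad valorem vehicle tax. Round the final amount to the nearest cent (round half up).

€48.76

1 Jan – 3 Jul 2021: 184 days at 1% → €5000 × 1% × 184/365 = €25.2055
4 Jul – 31 Dec 2021: 181 days at 0.95% → €5000 × 0.95% × 181/365 = €23.5548
Total = €48.7603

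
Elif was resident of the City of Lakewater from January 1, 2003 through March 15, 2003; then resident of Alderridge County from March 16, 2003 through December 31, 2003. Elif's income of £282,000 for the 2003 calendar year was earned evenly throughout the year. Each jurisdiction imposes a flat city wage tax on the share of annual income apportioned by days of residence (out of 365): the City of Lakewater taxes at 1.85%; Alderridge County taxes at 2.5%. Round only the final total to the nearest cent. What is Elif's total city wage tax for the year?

The City of Lakewater, January 1 – March 15, 2003: 74 days → £282,000 × 1.85% × 74/365 = £1,057.6932
Alderridge County, March 16 – December 31, 2003: 291 days → £282,000 × 2.5% × 291/365 = £5,620.6849
Total = £6,678.3781

£6,678.38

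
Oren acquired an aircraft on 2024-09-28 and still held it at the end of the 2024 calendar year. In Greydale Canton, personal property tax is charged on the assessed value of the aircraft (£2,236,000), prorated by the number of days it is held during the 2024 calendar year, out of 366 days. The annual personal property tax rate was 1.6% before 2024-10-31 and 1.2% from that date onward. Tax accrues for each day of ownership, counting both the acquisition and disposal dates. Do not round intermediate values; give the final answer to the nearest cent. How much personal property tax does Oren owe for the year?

£7,771.02

2024-09-28 to 2024-10-30: 33 days at 1.6% → £2,236,000 × 1.6% × 33/366 = £3,225.7049
2024-10-31 to 2024-12-31: 62 days at 1.2% → £2,236,000 × 1.2% × 62/366 = £4,545.3115
Total = £7,771.0164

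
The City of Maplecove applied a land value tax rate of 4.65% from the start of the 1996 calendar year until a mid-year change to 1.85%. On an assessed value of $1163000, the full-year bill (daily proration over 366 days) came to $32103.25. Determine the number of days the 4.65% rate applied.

Let d = days at the first rate; then 366 − d days at the second rate.
$1163000 × [4.65%·d + 1.85%·(366−d)] / 366 = $32103.25
Solving gives d = 119, so the new rate took effect on 29 April 1996.

119 days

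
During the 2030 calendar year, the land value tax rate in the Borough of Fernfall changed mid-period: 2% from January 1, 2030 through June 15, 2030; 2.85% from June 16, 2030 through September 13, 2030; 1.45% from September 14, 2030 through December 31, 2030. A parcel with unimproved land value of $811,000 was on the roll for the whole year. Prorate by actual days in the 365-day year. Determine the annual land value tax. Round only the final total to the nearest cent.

January 1 – June 15, 2030: 166 days at 2% → $811,000 × 2% × 166/365 = $7,376.7671
June 16 – September 13, 2030: 90 days at 2.85% → $811,000 × 2.85% × 90/365 = $5,699.2192
September 14 – December 31, 2030: 109 days at 1.45% → $811,000 × 1.45% × 109/365 = $3,511.7411
Total = $16,587.7274

$16,587.73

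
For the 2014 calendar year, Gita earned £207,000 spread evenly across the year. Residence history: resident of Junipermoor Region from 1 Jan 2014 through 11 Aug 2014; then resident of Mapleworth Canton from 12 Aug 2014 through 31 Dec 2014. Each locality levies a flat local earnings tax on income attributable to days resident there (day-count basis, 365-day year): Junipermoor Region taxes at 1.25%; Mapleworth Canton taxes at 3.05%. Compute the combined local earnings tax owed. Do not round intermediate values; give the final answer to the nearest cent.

Junipermoor Region, 1 Jan – 11 Aug 2014: 223 days → £207,000 × 1.25% × 223/365 = £1,580.8562
Mapleworth Canton, 12 Aug – 31 Dec 2014: 142 days → £207,000 × 3.05% × 142/365 = £2,456.2110
Total = £4,037.0671

£4,037.07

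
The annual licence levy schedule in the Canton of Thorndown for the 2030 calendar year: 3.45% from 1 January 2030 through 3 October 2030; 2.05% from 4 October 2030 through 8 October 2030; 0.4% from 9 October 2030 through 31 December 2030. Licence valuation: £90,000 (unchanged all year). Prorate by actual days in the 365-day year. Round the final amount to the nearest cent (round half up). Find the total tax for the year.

£2,456.01

1 January – 3 October 2030: 276 days at 3.45% → £90,000 × 3.45% × 276/365 = £2,347.8904
4 October – 8 October 2030: 5 days at 2.05% → £90,000 × 2.05% × 5/365 = £25.2740
9 October – 31 December 2030: 84 days at 0.4% → £90,000 × 0.4% × 84/365 = £82.8493
Total = £2,456.0137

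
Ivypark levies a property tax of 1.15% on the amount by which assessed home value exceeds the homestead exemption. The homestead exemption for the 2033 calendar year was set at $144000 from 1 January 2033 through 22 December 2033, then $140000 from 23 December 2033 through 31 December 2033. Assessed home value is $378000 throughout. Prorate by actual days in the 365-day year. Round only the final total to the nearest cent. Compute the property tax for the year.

1 January – 22 December 2033: 356 days, exemption $144000 → ($378000 − $144000) × 1.15% × 356/365 = $2624.6466
23 December – 31 December 2033: 9 days, exemption $140000 → ($378000 − $140000) × 1.15% × 9/365 = $67.4877
Total = $2692.1342

$2692.13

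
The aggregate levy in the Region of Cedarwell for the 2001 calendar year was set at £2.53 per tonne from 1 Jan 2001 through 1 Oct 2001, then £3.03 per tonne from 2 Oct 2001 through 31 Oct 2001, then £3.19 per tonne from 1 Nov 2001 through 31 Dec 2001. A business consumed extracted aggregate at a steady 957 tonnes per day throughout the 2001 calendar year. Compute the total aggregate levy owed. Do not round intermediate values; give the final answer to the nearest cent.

£936,625.47

1 Jan – 1 Oct 2001: 274 days × 957 tonnes/day = 262,218 tonnes at £2.53/tonne → £663,411.54
2 Oct – 31 Oct 2001: 30 days × 957 tonnes/day = 28,710 tonnes at £3.03/tonne → £86,991.30
1 Nov – 31 Dec 2001: 61 days × 957 tonnes/day = 58,377 tonnes at £3.19/tonne → £186,222.63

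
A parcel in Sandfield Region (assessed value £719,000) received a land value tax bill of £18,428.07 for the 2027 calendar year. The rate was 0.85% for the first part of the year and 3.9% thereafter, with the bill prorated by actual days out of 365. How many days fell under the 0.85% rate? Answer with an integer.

160 days

Let d = days at the first rate; then 365 − d days at the second rate.
£719,000 × [0.85%·d + 3.9%·(365−d)] / 365 = £18,428.07
Solving gives d = 160, so the new rate took effect on 10 June 2027.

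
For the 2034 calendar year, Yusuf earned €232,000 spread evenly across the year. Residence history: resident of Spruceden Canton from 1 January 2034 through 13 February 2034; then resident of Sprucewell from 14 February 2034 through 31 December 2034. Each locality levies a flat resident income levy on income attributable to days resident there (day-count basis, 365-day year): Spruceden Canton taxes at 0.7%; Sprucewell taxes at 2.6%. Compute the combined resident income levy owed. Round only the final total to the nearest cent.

€5,500.62

Spruceden Canton, 1 January – 13 February 2034: 44 days → €232,000 × 0.7% × 44/365 = €195.7699
Sprucewell, 14 February – 31 December 2034: 321 days → €232,000 × 2.6% × 321/365 = €5,304.8548
Total = €5,500.6247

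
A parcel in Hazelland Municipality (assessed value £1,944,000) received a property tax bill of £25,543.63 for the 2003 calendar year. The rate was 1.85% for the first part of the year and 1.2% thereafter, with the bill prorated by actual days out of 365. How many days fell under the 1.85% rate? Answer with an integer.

64 days

Let d = days at the first rate; then 365 − d days at the second rate.
£1,944,000 × [1.85%·d + 1.2%·(365−d)] / 365 = £25,543.63
Solving gives d = 64, so the new rate took effect on 6 Mar 2003.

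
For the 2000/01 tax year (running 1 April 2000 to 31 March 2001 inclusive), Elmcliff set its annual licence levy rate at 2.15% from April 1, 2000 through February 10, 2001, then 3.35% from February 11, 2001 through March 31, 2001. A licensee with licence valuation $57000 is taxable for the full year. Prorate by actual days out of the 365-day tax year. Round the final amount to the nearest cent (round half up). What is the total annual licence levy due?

$1317.32

April 1, 2000 – February 10, 2001: 316 days at 2.15% → $57000 × 2.15% × 316/365 = $1060.9808
February 11 – March 31, 2001: 49 days at 3.35% → $57000 × 3.35% × 49/365 = $256.3438
Total = $1317.3247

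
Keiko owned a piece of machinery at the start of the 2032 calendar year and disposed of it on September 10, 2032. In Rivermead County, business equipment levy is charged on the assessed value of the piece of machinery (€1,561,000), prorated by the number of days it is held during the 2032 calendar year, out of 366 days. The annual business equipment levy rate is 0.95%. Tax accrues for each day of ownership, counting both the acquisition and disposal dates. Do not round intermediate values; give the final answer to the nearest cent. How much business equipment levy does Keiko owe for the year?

€10,291.51

Days held (January 1 – September 10, 2032): 254 out of 366
Tax = €1,561,000 × 0.95% × 254/366 = €10,291.5109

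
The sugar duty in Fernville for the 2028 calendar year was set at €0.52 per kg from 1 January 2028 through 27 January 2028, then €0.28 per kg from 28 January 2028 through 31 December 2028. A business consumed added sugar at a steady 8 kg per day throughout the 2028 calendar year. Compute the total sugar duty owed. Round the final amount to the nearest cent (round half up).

1 January – 27 January 2028: 27 days × 8 kg/day = 216 kg at €0.52/kg → €112.32
28 January – 31 December 2028: 339 days × 8 kg/day = 2,712 kg at €0.28/kg → €759.36

€871.68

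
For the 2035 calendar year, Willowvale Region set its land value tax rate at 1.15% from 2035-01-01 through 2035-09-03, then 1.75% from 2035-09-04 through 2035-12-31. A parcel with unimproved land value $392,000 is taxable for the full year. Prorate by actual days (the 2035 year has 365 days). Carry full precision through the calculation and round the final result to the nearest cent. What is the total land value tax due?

2035-01-01 to 2035-09-03: 246 days at 1.15% → $392,000 × 1.15% × 246/365 = $3,038.2685
2035-09-04 to 2035-12-31: 119 days at 1.75% → $392,000 × 1.75% × 119/365 = $2,236.5479
Total = $5,274.8164

$5,274.82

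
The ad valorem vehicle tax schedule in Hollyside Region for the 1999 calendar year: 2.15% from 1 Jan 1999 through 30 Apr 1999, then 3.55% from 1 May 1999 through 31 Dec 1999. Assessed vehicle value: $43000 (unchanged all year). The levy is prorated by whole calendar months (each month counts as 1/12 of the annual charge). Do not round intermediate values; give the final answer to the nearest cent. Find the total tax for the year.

$1325.83

1 Jan – 30 Apr 1999: 4 months at 2.15% → $43000 × 2.15% × 4/12 = $308.1667
1 May – 31 Dec 1999: 8 months at 3.55% → $43000 × 3.55% × 8/12 = $1017.6667
Total = $1325.8333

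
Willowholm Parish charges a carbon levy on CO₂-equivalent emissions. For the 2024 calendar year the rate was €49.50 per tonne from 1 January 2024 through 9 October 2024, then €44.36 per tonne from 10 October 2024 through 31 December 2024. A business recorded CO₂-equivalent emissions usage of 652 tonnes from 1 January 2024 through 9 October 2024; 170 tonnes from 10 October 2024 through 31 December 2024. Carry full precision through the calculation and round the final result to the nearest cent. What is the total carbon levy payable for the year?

1 January – 9 October 2024: 652 tonnes at €49.50/tonne → €32,274.00
10 October – 31 December 2024: 170 tonnes at €44.36/tonne → €7,541.20

€39,815.20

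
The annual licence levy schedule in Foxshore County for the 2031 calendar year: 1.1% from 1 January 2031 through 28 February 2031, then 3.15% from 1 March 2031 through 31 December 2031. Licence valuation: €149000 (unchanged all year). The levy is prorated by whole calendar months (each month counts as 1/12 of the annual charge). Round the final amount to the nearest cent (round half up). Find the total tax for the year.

€4184.42

1 January – 28 February 2031: 2 months at 1.1% → €149000 × 1.1% × 2/12 = €273.1667
1 March – 31 December 2031: 10 months at 3.15% → €149000 × 3.15% × 10/12 = €3911.2500
Total = €4184.4167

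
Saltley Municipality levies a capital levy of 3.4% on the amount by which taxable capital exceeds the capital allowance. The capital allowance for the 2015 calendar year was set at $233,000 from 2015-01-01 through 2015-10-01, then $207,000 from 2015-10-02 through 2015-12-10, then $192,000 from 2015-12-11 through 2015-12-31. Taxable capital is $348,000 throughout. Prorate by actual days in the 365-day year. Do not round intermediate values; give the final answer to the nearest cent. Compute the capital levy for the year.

$4,159.74

2015-01-01 to 2015-10-01: 274 days, exemption $233,000 → ($348,000 − $233,000) × 3.4% × 274/365 = $2,935.1781
2015-10-02 to 2015-12-10: 70 days, exemption $207,000 → ($348,000 − $207,000) × 3.4% × 70/365 = $919.3973
2015-12-11 to 2015-12-31: 21 days, exemption $192,000 → ($348,000 − $192,000) × 3.4% × 21/365 = $305.1616
Total = $4,159.7370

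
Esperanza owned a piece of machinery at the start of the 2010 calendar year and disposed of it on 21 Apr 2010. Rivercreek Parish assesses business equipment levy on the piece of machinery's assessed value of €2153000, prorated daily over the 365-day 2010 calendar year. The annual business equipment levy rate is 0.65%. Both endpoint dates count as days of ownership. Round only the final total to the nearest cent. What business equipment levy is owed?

€4255.86

Days held (1 Jan – 21 Apr 2010): 111 out of 365
Tax = €2153000 × 0.65% × 111/365 = €4255.8616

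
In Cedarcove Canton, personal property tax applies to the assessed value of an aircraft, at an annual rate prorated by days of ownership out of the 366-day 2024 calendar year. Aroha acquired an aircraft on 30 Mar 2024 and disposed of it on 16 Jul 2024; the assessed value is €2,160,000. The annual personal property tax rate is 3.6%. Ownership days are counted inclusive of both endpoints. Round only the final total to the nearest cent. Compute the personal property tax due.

Days held (30 Mar – 16 Jul 2024): 109 out of 366
Tax = €2,160,000 × 3.6% × 109/366 = €23,158.0328

€23,158.03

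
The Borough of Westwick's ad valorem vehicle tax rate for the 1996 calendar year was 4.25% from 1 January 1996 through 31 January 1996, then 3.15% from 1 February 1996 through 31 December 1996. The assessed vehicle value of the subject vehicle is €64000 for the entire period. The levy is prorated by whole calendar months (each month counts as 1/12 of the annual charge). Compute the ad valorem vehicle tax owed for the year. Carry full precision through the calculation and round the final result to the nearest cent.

1 January – 31 January 1996: 1 month at 4.25% → €64000 × 4.25% × 1/12 = €226.6667
1 February – 31 December 1996: 11 months at 3.15% → €64000 × 3.15% × 11/12 = €1848.0000
Total = €2074.6667

€2074.67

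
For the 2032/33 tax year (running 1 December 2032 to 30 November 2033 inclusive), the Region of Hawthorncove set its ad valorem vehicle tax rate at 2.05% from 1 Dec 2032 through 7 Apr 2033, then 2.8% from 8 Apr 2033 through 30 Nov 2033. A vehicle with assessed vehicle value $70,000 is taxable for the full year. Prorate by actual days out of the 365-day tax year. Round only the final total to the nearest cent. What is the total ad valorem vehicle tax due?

$1,775.89

1 Dec 2032 – 7 Apr 2033: 128 days at 2.05% → $70,000 × 2.05% × 128/365 = $503.2329
8 Apr – 30 Nov 2033: 237 days at 2.8% → $70,000 × 2.8% × 237/365 = $1,272.6575
Total = $1,775.8904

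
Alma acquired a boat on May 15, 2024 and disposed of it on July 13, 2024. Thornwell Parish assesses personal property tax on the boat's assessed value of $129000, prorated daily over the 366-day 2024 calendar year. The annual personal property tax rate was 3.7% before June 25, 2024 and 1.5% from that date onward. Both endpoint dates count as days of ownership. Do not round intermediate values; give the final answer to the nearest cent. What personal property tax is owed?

May 15 – June 24, 2024: 41 days at 3.7% → $129000 × 3.7% × 41/366 = $534.6803
June 25 – July 13, 2024: 19 days at 1.5% → $129000 × 1.5% × 19/366 = $100.4508
Total = $635.1311

$635.13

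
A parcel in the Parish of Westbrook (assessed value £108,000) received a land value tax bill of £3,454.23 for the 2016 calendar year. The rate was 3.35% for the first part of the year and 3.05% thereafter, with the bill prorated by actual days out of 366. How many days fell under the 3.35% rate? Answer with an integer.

181 days

Let d = days at the first rate; then 366 − d days at the second rate.
£108,000 × [3.35%·d + 3.05%·(366−d)] / 366 = £3,454.23
Solving gives d = 181, so the new rate took effect on June 30, 2016.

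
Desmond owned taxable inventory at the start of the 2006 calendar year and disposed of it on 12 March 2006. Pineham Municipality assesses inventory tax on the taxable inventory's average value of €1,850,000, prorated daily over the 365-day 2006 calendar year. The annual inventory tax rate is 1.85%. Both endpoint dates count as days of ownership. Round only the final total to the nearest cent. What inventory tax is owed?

Days held (1 January – 12 March 2006): 71 out of 365
Tax = €1,850,000 × 1.85% × 71/365 = €6,657.4658

€6,657.47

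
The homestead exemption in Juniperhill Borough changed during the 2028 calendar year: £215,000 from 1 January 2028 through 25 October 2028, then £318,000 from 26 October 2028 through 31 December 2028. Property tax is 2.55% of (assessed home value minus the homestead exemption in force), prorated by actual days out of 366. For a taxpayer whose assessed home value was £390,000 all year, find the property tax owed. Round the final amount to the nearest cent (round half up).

£3,981.69

1 January – 25 October 2028: 299 days, exemption £215,000 → (£390,000 − £215,000) × 2.55% × 299/366 = £3,645.5943
26 October – 31 December 2028: 67 days, exemption £318,000 → (£390,000 − £318,000) × 2.55% × 67/366 = £336.0984
Total = £3,981.6926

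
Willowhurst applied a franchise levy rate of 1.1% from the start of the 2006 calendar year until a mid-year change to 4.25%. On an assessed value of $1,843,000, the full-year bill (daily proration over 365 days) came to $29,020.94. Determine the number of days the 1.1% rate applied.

310 days

Let d = days at the first rate; then 365 − d days at the second rate.
$1,843,000 × [1.1%·d + 4.25%·(365−d)] / 365 = $29,020.94
Solving gives d = 310, so the new rate took effect on 7 Nov 2006.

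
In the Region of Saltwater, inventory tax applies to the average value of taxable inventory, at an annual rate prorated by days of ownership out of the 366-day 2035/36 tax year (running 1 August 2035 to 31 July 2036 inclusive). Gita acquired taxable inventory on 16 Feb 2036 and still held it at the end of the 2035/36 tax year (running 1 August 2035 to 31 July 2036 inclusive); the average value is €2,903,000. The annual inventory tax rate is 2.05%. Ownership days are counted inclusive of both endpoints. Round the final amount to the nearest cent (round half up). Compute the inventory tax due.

€27,154.15

Days held (16 Feb – 31 Jul 2036): 167 out of 366
Tax = €2,903,000 × 2.05% × 167/366 = €27,154.1544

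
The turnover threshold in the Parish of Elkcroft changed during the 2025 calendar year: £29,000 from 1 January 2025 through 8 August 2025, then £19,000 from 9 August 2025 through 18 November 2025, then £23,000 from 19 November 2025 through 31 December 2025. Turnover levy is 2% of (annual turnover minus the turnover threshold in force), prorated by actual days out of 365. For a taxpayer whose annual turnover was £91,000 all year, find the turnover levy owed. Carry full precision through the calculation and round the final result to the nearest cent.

1 January – 8 August 2025: 220 days, exemption £29,000 → (£91,000 − £29,000) × 2% × 220/365 = £747.3973
9 August – 18 November 2025: 102 days, exemption £19,000 → (£91,000 − £19,000) × 2% × 102/365 = £402.4110
19 November – 31 December 2025: 43 days, exemption £23,000 → (£91,000 − £23,000) × 2% × 43/365 = £160.2192
Total = £1,310.0274

£1,310.03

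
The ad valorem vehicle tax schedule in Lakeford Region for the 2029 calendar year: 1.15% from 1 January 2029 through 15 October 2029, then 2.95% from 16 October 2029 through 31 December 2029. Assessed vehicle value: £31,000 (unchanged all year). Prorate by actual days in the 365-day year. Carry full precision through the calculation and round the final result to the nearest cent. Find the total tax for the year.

£474.22

1 January – 15 October 2029: 288 days at 1.15% → £31,000 × 1.15% × 288/365 = £281.2932
16 October – 31 December 2029: 77 days at 2.95% → £31,000 × 2.95% × 77/365 = £192.9219
Total = £474.2151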